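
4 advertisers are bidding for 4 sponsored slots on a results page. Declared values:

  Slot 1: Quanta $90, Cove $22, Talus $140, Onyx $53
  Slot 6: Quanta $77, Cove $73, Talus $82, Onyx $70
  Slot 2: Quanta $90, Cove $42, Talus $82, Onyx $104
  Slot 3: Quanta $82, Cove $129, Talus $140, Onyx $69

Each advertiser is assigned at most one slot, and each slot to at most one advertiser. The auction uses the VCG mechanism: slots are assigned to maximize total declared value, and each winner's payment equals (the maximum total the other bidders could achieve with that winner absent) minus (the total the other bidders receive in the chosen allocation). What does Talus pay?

Talus pays $13.

Efficient allocation: Quanta→Slot 6 ($77), Cove→Slot 3 ($129), Talus→Slot 1 ($140), Onyx→Slot 2 ($104); total welfare W = $450.
Talus receives Slot 1 at value $140, so the others get W − 140 = $310.
Without Talus: best allocation of the remaining 3 bidders over all 4 slots is Quanta→Slot 1 ($90), Cove→Slot 3 ($129), Onyx→Slot 2 ($104), total $323.
VCG payment = (others' best without Talus) − (others' welfare with Talus) = 323 − 310 = $13.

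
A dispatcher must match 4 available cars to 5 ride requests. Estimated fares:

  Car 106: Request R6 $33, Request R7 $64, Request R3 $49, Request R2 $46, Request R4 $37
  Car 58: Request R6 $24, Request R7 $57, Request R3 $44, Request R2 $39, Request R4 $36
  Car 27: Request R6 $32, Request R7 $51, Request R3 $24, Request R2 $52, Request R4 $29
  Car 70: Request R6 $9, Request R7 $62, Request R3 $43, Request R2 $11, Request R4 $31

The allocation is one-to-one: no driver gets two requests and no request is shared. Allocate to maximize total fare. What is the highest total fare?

Maximum total: $199

Optimal: Car 106→Request R3 ($49), Car 58→Request R4 ($36), Car 27→Request R2 ($52), Car 70→Request R7 ($62) — total 49+36+52+62 = $199.
Row-greedy (each driver in turn takes its best remaining request) gives $191, worse by 8.
Next-best assignment: Car 106→Request R7, Car 58→Request R4, Car 27→Request R2, Car 70→Request R3 = $195.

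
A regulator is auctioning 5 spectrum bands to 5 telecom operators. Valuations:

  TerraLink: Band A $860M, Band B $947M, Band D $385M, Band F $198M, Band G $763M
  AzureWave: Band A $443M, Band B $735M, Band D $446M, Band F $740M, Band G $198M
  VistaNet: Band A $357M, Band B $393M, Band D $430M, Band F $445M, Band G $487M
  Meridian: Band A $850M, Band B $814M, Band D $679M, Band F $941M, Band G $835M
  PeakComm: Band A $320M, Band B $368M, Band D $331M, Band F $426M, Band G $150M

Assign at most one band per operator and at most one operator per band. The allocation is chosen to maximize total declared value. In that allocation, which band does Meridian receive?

Meridian receives Band A.

This is the linear assignment problem.
Optimal: TerraLink→Band B ($947M), AzureWave→Band F ($740M), VistaNet→Band G ($487M), Meridian→Band A ($850M), PeakComm→Band D ($331M) — total 947+740+487+850+331 = $3355M.
Checked against all permutations: $3355M is optimal.
Meridian's own top band is Band F ($941M), but forcing Meridian→Band F and reassigning the rest optimally gives only $3354M — worse by 1.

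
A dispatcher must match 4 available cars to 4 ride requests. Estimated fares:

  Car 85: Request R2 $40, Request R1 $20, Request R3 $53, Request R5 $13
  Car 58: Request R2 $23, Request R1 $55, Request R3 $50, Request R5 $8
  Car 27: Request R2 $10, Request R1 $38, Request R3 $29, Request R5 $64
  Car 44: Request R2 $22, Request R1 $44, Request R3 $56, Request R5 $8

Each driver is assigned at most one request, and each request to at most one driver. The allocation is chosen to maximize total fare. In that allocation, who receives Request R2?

Car 85 receives Request R2.

This is a one-to-one assignment (maximum-weight bipartite matching).
Optimal: Car 85→Request R2 ($40), Car 58→Request R1 ($55), Car 27→Request R5 ($64), Car 44→Request R3 ($56) — total 40+55+64+56 = $215.
Row-greedy (each driver in turn takes its best remaining request) gives $194, worse by 21.
Car 85's own top request is Request R3 ($53), but forcing Car 85→Request R3 and reassigning the rest optimally gives only $194 — worse by 21.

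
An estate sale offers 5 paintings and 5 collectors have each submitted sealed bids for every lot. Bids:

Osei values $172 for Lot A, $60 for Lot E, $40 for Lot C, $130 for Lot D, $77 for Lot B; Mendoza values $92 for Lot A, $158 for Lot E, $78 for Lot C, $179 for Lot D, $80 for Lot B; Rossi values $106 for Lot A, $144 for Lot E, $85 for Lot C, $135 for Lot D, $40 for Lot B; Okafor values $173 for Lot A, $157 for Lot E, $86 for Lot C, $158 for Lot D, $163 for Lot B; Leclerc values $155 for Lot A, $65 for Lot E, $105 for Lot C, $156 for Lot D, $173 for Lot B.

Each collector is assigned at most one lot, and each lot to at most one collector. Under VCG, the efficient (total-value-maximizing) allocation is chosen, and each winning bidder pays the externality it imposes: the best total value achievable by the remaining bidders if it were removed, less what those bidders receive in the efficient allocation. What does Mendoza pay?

Mendoza pays $60.

Efficient allocation: Osei→Lot A ($172), Mendoza→Lot D ($179), Rossi→Lot C ($85), Okafor→Lot E ($157), Leclerc→Lot B ($173); total welfare W = $766.
Mendoza receives Lot D at value $179, so the others get W − 179 = $587.
Without Mendoza: best allocation of the remaining 4 bidders over all 5 lots is Osei→Lot A ($172), Rossi→Lot E ($144), Okafor→Lot D ($158), Leclerc→Lot B ($173), total $647.
VCG payment = (others' best without Mendoza) − (others' welfare with Mendoza) = 647 − 587 = $60.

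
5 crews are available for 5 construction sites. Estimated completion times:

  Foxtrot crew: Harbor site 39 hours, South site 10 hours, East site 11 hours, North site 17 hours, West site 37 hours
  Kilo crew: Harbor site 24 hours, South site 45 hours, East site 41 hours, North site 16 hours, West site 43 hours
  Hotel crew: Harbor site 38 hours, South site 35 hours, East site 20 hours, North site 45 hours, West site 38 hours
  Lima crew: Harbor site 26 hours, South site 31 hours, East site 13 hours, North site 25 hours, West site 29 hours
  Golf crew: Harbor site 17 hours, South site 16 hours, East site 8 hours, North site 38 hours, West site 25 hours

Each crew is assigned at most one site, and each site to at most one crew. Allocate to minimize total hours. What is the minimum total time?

This is the linear assignment problem.
Optimal: Foxtrot crew→South site (10 hours), Kilo crew→North site (16 hours), Hotel crew→East site (20 hours), Lima crew→West site (29 hours), Golf crew→Harbor site (17 hours) — total 10+16+20+29+17 = 92 hours.
Row-greedy (each crew in turn takes its cheapest remaining site) gives 97 hours, worse by 5.
Swapping Foxtrot crew↔Kilo crew (Foxtrot crew→North site 17 hours, Kilo crew→South site 45 hours) adds 36.
Every other assignment is strictly worse.

Min total: 92 hours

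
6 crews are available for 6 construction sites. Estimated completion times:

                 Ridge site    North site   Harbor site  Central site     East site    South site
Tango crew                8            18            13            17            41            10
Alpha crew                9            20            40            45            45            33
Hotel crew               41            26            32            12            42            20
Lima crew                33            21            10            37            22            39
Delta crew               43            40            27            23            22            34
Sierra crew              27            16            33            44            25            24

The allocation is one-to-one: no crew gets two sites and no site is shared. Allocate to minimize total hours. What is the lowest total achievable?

This is a one-to-one assignment (minimum-cost bipartite matching).
Optimal: Tango crew→South site (10 hours), Alpha crew→Ridge site (9 hours), Hotel crew→Central site (12 hours), Lima crew→Harbor site (10 hours), Delta crew→East site (22 hours), Sierra crew→North site (16 hours) — total 10+9+12+10+22+16 = 79 hours.
Row-greedy (each crew in turn takes its cheapest remaining site) gives 96 hours, worse by 17.
Next-best assignment: Tango crew→Central site, Alpha crew→Ridge site, Hotel crew→South site, Lima crew→Harbor site, Delta crew→East site, Sierra crew→North site = 94 hours.

Min total: 79 hours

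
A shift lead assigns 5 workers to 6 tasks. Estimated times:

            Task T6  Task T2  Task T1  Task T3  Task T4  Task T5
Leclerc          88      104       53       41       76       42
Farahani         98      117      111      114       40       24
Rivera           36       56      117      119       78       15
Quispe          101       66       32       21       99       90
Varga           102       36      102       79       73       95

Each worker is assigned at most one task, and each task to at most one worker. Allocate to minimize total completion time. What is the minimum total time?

Min total: 164 min

This is a one-to-one assignment (minimum-cost bipartite matching).
Optimal: Leclerc→Task T3 (41 min), Farahani→Task T4 (40 min), Rivera→Task T5 (15 min), Quispe→Task T1 (32 min), Varga→Task T2 (36 min) — total 41+40+15+32+36 = 164 min.
Column-greedy (each task in turn goes to its cheapest remaining worker) gives 185 min, worse by 21.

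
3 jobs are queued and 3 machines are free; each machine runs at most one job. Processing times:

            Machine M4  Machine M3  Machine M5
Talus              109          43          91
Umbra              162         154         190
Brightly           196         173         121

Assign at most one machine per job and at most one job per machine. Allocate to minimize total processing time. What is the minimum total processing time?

Min total: 326 min

Optimal: Talus→Machine M3 (43 min), Umbra→Machine M4 (162 min), Brightly→Machine M5 (121 min) — total 43+162+121 = 326 min.
Swapping Brightly↔Talus (Brightly→Machine M3 173 min, Talus→Machine M5 91 min) adds 100.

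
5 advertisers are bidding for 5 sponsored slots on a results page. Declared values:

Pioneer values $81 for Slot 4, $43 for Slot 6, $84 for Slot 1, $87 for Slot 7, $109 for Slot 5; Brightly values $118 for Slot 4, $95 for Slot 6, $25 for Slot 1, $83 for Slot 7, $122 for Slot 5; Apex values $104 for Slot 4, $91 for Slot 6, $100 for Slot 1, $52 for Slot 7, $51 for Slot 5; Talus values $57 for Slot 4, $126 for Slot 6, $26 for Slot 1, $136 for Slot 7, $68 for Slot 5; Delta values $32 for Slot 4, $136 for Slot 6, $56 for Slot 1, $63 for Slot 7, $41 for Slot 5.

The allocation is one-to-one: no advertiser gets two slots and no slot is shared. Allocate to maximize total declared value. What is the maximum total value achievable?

Max total: $599

This is a one-to-one assignment (maximum-weight bipartite matching).
Optimal: Pioneer→Slot 5 ($109), Brightly→Slot 4 ($118), Apex→Slot 1 ($100), Talus→Slot 7 ($136), Delta→Slot 6 ($136) — total 109+118+100+136+136 = $599.
Max-entry greedy (repeatedly take the single best remaining cell) gives $582, worse by 17.
Next-best assignment: Pioneer→Slot 1, Brightly→Slot 5, Apex→Slot 4, Talus→Slot 7, Delta→Slot 6 = $582.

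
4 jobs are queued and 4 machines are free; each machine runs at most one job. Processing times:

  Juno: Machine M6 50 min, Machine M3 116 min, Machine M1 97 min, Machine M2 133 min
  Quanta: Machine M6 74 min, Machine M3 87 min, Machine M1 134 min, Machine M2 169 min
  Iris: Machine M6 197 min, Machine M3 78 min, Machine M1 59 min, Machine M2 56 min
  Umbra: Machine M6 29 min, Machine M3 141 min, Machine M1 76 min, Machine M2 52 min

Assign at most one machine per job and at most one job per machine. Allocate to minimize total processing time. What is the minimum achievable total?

Treat this as an assignment problem: match each job to one machine.
Optimal: Juno→Machine M6 (50 min), Quanta→Machine M3 (87 min), Iris→Machine M1 (59 min), Umbra→Machine M2 (52 min) — total 50+87+59+52 = 248 min.
Row-greedy (each job in turn takes its cheapest remaining machine) gives 269 min, worse by 21.
Next-best assignment: Juno→Machine M6, Quanta→Machine M3, Iris→Machine M2, Umbra→Machine M1 = 269 min.

Minimum total: 248 min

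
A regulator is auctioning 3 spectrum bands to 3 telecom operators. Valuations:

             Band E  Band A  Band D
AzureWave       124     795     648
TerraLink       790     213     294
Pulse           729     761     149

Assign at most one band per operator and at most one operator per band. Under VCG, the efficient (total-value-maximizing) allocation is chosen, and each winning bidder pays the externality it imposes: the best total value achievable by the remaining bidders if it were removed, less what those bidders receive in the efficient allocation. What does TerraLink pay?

TerraLink pays $115M.

Efficient allocation: AzureWave→Band D ($648M), TerraLink→Band E ($790M), Pulse→Band A ($761M); total welfare W = $2199M.
TerraLink receives Band E at value $790M, so the others get W − 790 = $1409M.
Without TerraLink: best allocation of the remaining 2 bidders over all 3 bands is AzureWave→Band A ($795M), Pulse→Band E ($729M), total $1524M.
VCG payment = (others' best without TerraLink) − (others' welfare with TerraLink) = 1524 − 1409 = $115M.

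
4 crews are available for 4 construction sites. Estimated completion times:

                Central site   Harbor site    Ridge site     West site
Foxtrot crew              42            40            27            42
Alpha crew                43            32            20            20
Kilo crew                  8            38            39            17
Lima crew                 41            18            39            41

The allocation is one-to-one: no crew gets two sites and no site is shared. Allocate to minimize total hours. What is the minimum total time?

Optimal: Foxtrot crew→Ridge site (27 hours), Alpha crew→West site (20 hours), Kilo crew→Central site (8 hours), Lima crew→Harbor site (18 hours) — total 27+20+8+18 = 73 hours.

Minimum total: 73 hours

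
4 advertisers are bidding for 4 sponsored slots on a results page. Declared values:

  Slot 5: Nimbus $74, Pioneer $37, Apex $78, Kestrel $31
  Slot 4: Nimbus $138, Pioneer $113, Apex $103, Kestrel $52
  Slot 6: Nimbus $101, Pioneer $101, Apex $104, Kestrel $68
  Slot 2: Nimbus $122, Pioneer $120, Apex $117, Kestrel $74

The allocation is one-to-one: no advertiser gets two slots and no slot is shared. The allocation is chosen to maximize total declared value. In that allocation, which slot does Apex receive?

Optimal: Nimbus→Slot 4 ($138), Pioneer→Slot 2 ($120), Apex→Slot 5 ($78), Kestrel→Slot 6 ($68) — total 138+120+78+68 = $404.
Max-entry greedy (repeatedly take the single best remaining cell) gives $393, worse by 11.
Next-best assignment: Nimbus→Slot 4, Pioneer→Slot 2, Apex→Slot 6, Kestrel→Slot 5 = $393.
Checked against all permutations: $404 is optimal.
Apex's own top slot is Slot 2 ($117), but forcing Apex→Slot 2 and reassigning the rest optimally gives only $387 — worse by 17.

Apex receives Slot 5.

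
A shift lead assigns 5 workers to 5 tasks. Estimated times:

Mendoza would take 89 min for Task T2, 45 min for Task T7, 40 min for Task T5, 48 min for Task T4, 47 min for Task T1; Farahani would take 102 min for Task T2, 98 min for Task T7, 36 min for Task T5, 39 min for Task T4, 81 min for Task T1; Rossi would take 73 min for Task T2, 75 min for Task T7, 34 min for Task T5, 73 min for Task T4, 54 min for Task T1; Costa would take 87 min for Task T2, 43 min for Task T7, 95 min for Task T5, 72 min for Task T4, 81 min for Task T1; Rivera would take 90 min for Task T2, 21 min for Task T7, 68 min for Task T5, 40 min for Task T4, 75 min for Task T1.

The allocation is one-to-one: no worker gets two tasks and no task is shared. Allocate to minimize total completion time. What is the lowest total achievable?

Min total: 228 min

Optimal: Mendoza→Task T1 (47 min), Farahani→Task T4 (39 min), Rossi→Task T5 (34 min), Costa→Task T2 (87 min), Rivera→Task T7 (21 min) — total 47+39+34+87+21 = 228 min.
Swapping Rivera↔Costa (Rivera→Task T2 90 min, Costa→Task T7 43 min) adds 25.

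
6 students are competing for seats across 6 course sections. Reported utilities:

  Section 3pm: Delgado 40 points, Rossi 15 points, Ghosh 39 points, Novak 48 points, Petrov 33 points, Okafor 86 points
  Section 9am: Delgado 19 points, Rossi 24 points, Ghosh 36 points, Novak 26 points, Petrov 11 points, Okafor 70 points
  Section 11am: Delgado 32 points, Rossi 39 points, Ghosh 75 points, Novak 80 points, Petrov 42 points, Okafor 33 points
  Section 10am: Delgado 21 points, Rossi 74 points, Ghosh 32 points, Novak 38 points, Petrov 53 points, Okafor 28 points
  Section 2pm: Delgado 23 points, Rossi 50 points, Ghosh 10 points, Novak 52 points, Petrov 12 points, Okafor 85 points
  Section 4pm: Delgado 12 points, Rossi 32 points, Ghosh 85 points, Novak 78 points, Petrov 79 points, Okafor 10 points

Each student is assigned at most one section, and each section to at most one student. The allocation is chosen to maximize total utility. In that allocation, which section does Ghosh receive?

This is a one-to-one assignment (maximum-weight bipartite matching).
Optimal: Delgado→Section 3pm (40 points), Rossi→Section 10am (74 points), Ghosh→Section 9am (36 points), Novak→Section 11am (80 points), Petrov→Section 4pm (79 points), Okafor→Section 2pm (85 points) — total 40+74+36+80+79+85 = 394 points.
No other one-to-one assignment exceeds 394 points.
Ghosh's own top section is Section 4pm (85 points), but forcing Ghosh→Section 4pm and reassigning the rest optimally gives only 378 points — worse by 16.

Ghosh receives Section 9am.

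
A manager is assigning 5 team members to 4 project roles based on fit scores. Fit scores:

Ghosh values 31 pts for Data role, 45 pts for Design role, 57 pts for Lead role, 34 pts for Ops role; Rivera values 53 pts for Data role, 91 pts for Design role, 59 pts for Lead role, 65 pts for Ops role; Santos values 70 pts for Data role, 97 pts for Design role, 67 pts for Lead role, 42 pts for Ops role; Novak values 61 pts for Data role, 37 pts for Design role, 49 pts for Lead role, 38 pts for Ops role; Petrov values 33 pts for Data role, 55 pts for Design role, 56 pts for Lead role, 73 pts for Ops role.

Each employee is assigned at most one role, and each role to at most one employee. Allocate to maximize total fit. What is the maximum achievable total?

Maximum total: 292 pts

Optimal: Novak→Data role (61 pts), Rivera→Design role (91 pts), Santos→Lead role (67 pts), Petrov→Ops role (73 pts) — total 61+91+67+73 = 292 pts.
Max-entry greedy (repeatedly take the single best remaining cell) gives 290 pts, worse by 2.
Swapping Santos↔Petrov (Santos→Ops role 42 pts, Petrov→Lead role 56 pts) loses 42.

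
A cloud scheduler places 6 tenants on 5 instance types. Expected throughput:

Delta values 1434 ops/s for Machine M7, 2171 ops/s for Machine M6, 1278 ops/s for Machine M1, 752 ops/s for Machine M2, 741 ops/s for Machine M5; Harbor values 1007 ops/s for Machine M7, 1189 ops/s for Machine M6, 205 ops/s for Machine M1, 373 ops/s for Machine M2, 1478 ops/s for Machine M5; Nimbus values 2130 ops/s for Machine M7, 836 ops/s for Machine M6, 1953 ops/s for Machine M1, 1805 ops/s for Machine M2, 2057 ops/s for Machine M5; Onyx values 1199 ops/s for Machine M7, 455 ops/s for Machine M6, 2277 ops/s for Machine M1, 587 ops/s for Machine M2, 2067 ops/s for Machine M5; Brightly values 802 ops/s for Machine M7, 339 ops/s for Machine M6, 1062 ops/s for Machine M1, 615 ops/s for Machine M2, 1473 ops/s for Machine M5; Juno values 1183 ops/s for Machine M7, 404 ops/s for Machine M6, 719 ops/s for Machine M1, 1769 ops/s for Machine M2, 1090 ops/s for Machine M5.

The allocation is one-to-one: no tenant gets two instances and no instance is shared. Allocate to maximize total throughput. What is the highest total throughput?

Max total: 9825 ops/s

Optimal: Nimbus→Machine M7 (2130 ops/s), Delta→Machine M6 (2171 ops/s), Onyx→Machine M1 (2277 ops/s), Juno→Machine M2 (1769 ops/s), Harbor→Machine M5 (1478 ops/s) — total 2130+2171+2277+1769+1478 = 9825 ops/s.
Row-greedy (each tenant in turn takes its best remaining instance) gives 8671 ops/s, worse by 1154.
Next-best assignment: Nimbus→Machine M7, Delta→Machine M6, Onyx→Machine M1, Juno→Machine M2, Brightly→Machine M5 = 9820 ops/s.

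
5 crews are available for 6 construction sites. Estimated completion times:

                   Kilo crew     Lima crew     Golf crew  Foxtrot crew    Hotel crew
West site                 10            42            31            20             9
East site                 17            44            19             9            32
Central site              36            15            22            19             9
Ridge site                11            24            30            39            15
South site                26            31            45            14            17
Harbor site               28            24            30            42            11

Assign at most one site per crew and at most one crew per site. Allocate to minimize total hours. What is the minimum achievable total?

Min total: 68 hours

Treat this as an assignment problem: match each crew to one site.
Optimal: Kilo crew→Ridge site (11 hours), Lima crew→Central site (15 hours), Golf crew→East site (19 hours), Foxtrot crew→South site (14 hours), Hotel crew→West site (9 hours) — total 11+15+19+14+9 = 68 hours.
No other one-to-one assignment undercuts 68 hours.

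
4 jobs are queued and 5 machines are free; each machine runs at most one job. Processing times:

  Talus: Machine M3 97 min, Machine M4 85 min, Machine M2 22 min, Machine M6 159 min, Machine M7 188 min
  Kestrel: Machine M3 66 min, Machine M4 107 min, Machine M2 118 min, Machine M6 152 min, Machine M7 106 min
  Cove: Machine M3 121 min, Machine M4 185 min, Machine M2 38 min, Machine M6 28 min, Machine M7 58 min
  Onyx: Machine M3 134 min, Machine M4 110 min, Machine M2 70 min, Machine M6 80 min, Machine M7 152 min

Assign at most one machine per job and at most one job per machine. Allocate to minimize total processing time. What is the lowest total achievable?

Optimal: Talus→Machine M2 (22 min), Kestrel→Machine M3 (66 min), Cove→Machine M6 (28 min), Onyx→Machine M4 (110 min) — total 22+66+28+110 = 226 min.
Column-greedy (each machine in turn goes to its cheapest remaining job) gives 269 min, worse by 43.

Min total: 226 min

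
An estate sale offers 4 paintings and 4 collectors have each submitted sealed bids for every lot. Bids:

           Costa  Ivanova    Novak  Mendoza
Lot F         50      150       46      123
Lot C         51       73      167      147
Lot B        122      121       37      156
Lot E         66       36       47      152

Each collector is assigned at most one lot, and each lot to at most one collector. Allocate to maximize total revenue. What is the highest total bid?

Optimal: Costa→Lot B ($122), Ivanova→Lot F ($150), Novak→Lot C ($167), Mendoza→Lot E ($152) — total 122+150+167+152 = $591.
Max-entry greedy (repeatedly take the single best remaining cell) gives $539, worse by 52.
Checked against all permutations: $591 is optimal.

Maximum total: $591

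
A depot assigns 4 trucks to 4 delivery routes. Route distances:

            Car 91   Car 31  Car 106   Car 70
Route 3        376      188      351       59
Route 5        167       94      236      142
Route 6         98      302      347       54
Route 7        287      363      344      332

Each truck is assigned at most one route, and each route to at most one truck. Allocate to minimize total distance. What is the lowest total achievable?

Optimal: Car 91→Route 6 (98 km), Car 31→Route 5 (94 km), Car 106→Route 7 (344 km), Car 70→Route 3 (59 km) — total 98+94+344+59 = 595 km.
Min-entry greedy (repeatedly take the single cheapest remaining cell) gives 786 km, worse by 191.
Swapping Car 31↔Car 91 (Car 31→Route 6 302 km, Car 91→Route 5 167 km) adds 277.
Every other assignment is strictly worse.

Minimum total: 595 km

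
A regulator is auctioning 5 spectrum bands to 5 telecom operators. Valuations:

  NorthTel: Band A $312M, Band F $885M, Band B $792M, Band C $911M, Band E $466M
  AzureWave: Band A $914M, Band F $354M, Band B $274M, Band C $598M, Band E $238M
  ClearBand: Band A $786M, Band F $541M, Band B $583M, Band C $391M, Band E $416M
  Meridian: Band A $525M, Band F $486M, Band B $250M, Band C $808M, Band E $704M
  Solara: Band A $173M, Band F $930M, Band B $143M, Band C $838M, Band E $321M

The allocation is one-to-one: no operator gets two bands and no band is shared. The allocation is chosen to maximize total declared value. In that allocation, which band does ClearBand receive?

ClearBand receives Band B.

Optimal: NorthTel→Band C ($911M), AzureWave→Band A ($914M), ClearBand→Band B ($583M), Meridian→Band E ($704M), Solara→Band F ($930M) — total 911+914+583+704+930 = $4042M.
Column-greedy (each band in turn goes to its best remaining operator) gives $3860M, worse by 182.
Next-best assignment: NorthTel→Band F, AzureWave→Band A, ClearBand→Band B, Meridian→Band E, Solara→Band C = $3924M.
ClearBand's own top band is Band A ($786M), but forcing ClearBand→Band A and reassigning the rest optimally gives only $3810M — worse by 232.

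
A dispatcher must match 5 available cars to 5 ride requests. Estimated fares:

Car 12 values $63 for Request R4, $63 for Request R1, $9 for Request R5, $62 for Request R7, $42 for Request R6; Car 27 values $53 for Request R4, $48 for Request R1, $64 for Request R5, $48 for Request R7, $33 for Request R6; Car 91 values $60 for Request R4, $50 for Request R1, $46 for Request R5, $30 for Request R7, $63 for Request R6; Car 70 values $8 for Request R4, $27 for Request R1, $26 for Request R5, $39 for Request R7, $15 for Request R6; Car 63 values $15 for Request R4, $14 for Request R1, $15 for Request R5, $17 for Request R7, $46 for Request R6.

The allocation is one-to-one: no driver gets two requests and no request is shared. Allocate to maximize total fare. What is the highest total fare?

This is the linear assignment problem.
Optimal: Car 12→Request R1 ($63), Car 27→Request R5 ($64), Car 91→Request R4 ($60), Car 70→Request R7 ($39), Car 63→Request R6 ($46) — total 63+64+60+39+46 = $272.
Row-greedy (each driver in turn takes its best remaining request) gives $243, worse by 29.
Next-best assignment: Car 12→Request R4, Car 27→Request R5, Car 91→Request R1, Car 70→Request R7, Car 63→Request R6 = $262.

Max total: $272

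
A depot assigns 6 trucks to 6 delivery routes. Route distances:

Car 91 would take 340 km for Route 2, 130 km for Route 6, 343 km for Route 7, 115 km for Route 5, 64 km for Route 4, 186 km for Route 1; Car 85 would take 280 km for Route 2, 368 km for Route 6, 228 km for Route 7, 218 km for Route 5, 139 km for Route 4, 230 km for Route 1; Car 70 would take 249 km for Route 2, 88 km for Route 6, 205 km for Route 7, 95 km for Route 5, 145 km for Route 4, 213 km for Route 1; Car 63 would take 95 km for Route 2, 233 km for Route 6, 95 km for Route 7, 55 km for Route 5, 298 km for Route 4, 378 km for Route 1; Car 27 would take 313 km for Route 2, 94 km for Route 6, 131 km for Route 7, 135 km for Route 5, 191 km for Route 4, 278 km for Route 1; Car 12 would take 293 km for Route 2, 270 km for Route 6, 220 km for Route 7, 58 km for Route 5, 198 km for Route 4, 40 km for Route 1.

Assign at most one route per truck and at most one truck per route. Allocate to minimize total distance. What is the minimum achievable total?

Minimum total: 608 km

This is the linear assignment problem.
Optimal: Car 91→Route 5 (115 km), Car 85→Route 4 (139 km), Car 70→Route 6 (88 km), Car 63→Route 2 (95 km), Car 27→Route 7 (131 km), Car 12→Route 1 (40 km) — total 115+139+88+95+131+40 = 608 km.
Min-entry greedy (repeatedly take the single cheapest remaining cell) gives 658 km, worse by 50.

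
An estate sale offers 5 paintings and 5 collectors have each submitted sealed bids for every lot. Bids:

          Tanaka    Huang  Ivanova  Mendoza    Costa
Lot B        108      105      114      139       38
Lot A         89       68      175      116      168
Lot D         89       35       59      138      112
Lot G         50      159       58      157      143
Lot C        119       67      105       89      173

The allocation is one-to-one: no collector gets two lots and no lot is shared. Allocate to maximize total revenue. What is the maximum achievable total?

Max total: $753

This is a one-to-one assignment (maximum-weight bipartite matching).
Optimal: Tanaka→Lot B ($108), Huang→Lot G ($159), Ivanova→Lot A ($175), Mendoza→Lot D ($138), Costa→Lot C ($173) — total 108+159+175+138+173 = $753.
Row-greedy (each collector in turn takes its best remaining lot) gives $704, worse by 49.
Checked against all permutations: $753 is optimal.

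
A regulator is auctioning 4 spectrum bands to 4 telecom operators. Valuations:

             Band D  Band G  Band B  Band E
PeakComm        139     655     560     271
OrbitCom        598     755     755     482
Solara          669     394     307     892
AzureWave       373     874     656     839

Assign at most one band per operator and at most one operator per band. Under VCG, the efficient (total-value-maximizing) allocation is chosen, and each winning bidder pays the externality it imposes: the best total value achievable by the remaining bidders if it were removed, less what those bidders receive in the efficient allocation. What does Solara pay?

Efficient allocation: PeakComm→Band B ($560M), OrbitCom→Band D ($598M), Solara→Band E ($892M), AzureWave→Band G ($874M); total welfare W = $2924M.
Solara receives Band E at value $892M, so the others get W − 892 = $2032M.
Without Solara: best allocation of the remaining 3 bidders over all 4 bands is PeakComm→Band G ($655M), OrbitCom→Band B ($755M), AzureWave→Band E ($839M), total $2249M.
VCG payment = (others' best without Solara) − (others' welfare with Solara) = 2249 − 2032 = $217M.

Solara pays $217M.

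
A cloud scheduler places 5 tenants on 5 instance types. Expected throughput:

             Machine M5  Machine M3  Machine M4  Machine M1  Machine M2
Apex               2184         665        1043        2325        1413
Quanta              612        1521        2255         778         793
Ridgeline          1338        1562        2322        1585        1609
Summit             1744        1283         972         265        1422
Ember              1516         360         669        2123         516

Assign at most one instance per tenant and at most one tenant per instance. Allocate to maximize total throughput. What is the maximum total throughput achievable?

Maximum total: 9572 ops/s

Treat this as an assignment problem: match each tenant to one instance.
Optimal: Apex→Machine M5 (2184 ops/s), Quanta→Machine M3 (1521 ops/s), Ridgeline→Machine M4 (2322 ops/s), Summit→Machine M2 (1422 ops/s), Ember→Machine M1 (2123 ops/s) — total 2184+1521+2322+1422+2123 = 9572 ops/s.
Max-entry greedy (repeatedly take the single best remaining cell) gives 8428 ops/s, worse by 1144.
Next-best assignment: Apex→Machine M5, Quanta→Machine M4, Ridgeline→Machine M3, Summit→Machine M2, Ember→Machine M1 = 9546 ops/s.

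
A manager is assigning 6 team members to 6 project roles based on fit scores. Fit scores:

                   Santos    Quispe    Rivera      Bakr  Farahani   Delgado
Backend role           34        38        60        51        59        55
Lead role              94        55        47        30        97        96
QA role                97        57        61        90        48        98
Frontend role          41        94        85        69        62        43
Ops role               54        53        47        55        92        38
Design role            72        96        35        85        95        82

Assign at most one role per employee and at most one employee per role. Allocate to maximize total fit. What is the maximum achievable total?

Max total: 524 pts

Optimal: Santos→QA role (97 pts), Quispe→Frontend role (94 pts), Rivera→Backend role (60 pts), Bakr→Design role (85 pts), Farahani→Ops role (92 pts), Delgado→Lead role (96 pts) — total 97+94+60+85+92+96 = 524 pts.
Column-greedy (each role in turn goes to its best remaining employee) gives 476 pts, worse by 48.
Next-best assignment: Santos→Lead role, Quispe→Frontend role, Rivera→Backend role, Bakr→Design role, Farahani→Ops role, Delgado→QA role = 523 pts.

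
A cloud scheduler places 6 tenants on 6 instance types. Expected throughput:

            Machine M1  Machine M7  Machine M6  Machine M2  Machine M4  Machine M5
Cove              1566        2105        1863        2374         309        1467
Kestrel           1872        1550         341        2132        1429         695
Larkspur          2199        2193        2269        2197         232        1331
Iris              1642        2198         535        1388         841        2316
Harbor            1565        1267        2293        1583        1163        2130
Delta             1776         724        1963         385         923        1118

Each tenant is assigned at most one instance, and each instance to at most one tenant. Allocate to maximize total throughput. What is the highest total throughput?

Max total: 12381 ops/s

Treat this as an assignment problem: match each tenant to one instance.
Optimal: Cove→Machine M2 (2374 ops/s), Kestrel→Machine M4 (1429 ops/s), Larkspur→Machine M7 (2193 ops/s), Iris→Machine M5 (2316 ops/s), Harbor→Machine M6 (2293 ops/s), Delta→Machine M1 (1776 ops/s) — total 2374+1429+2193+2316+2293+1776 = 12381 ops/s.
Column-greedy (each instance in turn goes to its best remaining tenant) gives 11611 ops/s, worse by 770.
Next-best assignment: Cove→Machine M2, Kestrel→Machine M4, Larkspur→Machine M1, Iris→Machine M7, Harbor→Machine M5, Delta→Machine M6 = 12293 ops/s.
Swapping Delta↔Iris (Delta→Machine M5 1118 ops/s, Iris→Machine M1 1642 ops/s) loses 1332.
No other one-to-one assignment exceeds 12381 ops/s.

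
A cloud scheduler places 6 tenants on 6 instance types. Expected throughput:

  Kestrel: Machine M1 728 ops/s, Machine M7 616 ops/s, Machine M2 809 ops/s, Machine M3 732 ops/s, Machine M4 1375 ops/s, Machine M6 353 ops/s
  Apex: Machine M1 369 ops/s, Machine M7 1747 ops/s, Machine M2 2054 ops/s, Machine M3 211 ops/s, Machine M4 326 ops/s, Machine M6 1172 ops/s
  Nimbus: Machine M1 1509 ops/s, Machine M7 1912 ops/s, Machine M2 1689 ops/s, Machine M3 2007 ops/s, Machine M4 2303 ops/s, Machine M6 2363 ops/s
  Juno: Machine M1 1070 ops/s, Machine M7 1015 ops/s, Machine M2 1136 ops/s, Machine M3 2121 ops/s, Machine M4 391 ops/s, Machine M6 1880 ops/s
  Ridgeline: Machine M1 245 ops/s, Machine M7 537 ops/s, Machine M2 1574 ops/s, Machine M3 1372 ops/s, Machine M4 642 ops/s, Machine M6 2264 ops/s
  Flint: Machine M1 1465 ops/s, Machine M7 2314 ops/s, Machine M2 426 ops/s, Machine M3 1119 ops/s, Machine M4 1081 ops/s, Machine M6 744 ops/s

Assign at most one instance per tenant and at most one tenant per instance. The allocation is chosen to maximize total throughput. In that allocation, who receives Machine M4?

Treat this as an assignment problem: match each tenant to one instance.
Optimal: Kestrel→Machine M1 (728 ops/s), Apex→Machine M2 (2054 ops/s), Nimbus→Machine M4 (2303 ops/s), Juno→Machine M3 (2121 ops/s), Ridgeline→Machine M6 (2264 ops/s), Flint→Machine M7 (2314 ops/s) — total 728+2054+2303+2121+2264+2314 = 11784 ops/s.
Row-greedy (each tenant in turn takes its best remaining instance) gives 9915 ops/s, worse by 1869.
Every other assignment is strictly worse.
Nimbus's own top instance is Machine M6 (2363 ops/s), but forcing Nimbus→Machine M6 and reassigning the rest optimally gives only 10645 ops/s — worse by 1139.

Nimbus receives Machine M4.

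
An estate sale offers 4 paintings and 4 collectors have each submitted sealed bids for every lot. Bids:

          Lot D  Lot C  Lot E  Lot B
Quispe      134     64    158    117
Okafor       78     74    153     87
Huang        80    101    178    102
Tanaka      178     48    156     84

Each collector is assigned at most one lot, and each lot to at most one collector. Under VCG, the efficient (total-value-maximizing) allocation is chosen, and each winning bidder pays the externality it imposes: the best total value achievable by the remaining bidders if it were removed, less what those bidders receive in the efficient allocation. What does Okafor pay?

Okafor pays $77.

Efficient allocation: Quispe→Lot B ($117), Okafor→Lot E ($153), Huang→Lot C ($101), Tanaka→Lot D ($178); total welfare W = $549.
Okafor receives Lot E at value $153, so the others get W − 153 = $396.
Without Okafor: best allocation of the remaining 3 bidders over all 4 lots is Quispe→Lot B ($117), Huang→Lot E ($178), Tanaka→Lot D ($178), total $473.
VCG payment = (others' best without Okafor) − (others' welfare with Okafor) = 473 − 396 = $77.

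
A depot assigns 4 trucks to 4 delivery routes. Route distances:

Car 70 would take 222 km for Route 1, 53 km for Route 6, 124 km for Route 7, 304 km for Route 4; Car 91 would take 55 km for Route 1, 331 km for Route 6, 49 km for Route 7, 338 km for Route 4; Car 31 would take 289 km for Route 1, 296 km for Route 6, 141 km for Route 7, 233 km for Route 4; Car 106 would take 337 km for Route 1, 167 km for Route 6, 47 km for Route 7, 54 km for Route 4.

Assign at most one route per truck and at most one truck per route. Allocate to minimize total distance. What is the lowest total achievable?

Min total: 303 km

Optimal: Car 70→Route 6 (53 km), Car 91→Route 1 (55 km), Car 31→Route 7 (141 km), Car 106→Route 4 (54 km) — total 53+55+141+54 = 303 km.
Column-greedy (each route in turn goes to its cheapest remaining truck) gives 388 km, worse by 85.
Next-best assignment: Car 70→Route 6, Car 91→Route 1, Car 31→Route 4, Car 106→Route 7 = 388 km.
Swapping Car 91↔Car 70 (Car 91→Route 6 331 km, Car 70→Route 1 222 km) adds 445.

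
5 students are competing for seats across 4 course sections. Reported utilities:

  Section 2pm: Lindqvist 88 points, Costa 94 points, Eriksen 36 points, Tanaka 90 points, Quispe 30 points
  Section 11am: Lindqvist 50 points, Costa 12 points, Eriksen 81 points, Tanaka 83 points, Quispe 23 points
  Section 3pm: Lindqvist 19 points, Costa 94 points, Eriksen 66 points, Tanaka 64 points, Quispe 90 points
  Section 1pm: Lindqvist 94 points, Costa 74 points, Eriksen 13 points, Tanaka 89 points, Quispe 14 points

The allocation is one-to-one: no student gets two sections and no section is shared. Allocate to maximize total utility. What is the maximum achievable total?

Optimal: Costa→Section 2pm (94 points), Tanaka→Section 11am (83 points), Quispe→Section 3pm (90 points), Lindqvist→Section 1pm (94 points) — total 94+83+90+94 = 361 points.

Maximum total: 361 points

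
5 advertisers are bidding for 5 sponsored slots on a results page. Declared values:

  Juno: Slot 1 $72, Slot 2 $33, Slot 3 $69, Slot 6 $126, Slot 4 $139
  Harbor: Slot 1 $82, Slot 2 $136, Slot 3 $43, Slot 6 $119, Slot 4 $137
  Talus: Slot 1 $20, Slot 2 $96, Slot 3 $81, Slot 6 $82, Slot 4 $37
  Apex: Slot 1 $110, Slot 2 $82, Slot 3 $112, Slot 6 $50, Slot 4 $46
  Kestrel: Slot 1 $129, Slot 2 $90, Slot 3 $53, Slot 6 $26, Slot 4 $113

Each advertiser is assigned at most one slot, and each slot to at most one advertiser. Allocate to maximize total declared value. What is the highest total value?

Max total: $600

Optimal: Juno→Slot 6 ($126), Harbor→Slot 4 ($137), Talus→Slot 2 ($96), Apex→Slot 3 ($112), Kestrel→Slot 1 ($129) — total 126+137+96+112+129 = $600.
Max-entry greedy (repeatedly take the single best remaining cell) gives $598, worse by 2.
Next-best assignment: Juno→Slot 4, Harbor→Slot 2, Talus→Slot 6, Apex→Slot 3, Kestrel→Slot 1 = $598.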